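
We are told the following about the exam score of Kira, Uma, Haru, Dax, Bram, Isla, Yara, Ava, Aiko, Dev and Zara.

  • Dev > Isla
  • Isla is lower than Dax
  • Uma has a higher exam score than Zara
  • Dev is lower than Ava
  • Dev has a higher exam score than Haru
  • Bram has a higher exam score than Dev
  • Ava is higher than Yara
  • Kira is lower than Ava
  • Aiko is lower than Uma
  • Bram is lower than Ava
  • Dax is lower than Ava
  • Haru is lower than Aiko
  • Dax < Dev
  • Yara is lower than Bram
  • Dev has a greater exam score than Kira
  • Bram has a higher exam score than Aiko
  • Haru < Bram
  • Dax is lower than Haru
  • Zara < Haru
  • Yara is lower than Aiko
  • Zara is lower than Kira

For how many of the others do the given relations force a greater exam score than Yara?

Directly above Yara: Aiko, Bram, Ava.
One step further: Uma (4 so far).
Nothing else is reachable above Yara; 4 in all.

4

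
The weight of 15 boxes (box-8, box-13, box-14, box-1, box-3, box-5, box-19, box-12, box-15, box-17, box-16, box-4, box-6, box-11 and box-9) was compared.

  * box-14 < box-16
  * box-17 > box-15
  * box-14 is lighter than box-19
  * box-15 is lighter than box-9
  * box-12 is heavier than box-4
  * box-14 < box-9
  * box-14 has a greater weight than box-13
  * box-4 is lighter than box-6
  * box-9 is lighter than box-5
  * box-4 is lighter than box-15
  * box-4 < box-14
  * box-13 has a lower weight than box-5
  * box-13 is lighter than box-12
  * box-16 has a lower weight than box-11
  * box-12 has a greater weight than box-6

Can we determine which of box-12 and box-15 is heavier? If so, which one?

Following every chain through box-15: above box-15 we get box-17, box-9, box-5; below box-15 we get box-4.
box-12 is not reached, and no chain runs the other way from box-12 to box-15.
So the given relations leave the order of box-15 and box-12 undetermined.

undetermined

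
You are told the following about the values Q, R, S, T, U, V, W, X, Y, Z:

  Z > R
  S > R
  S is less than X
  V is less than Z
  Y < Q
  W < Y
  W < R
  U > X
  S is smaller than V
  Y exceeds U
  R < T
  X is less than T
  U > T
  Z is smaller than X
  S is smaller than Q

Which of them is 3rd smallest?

S

Chaining the given pairs: W < R < S < V < Z < X < T < U < Y < Q.
Counting 3 from the smallest end gives S.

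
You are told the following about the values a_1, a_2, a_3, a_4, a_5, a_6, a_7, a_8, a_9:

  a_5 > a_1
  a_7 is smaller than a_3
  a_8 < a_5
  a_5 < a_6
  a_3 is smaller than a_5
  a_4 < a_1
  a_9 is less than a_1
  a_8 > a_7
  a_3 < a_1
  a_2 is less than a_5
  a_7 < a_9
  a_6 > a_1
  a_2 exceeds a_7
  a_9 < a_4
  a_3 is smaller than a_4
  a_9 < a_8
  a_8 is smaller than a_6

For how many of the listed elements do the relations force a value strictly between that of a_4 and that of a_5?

The relations place a_4 below a_5. An element lies strictly between them when it is forced above a_4 and also forced below a_5.
Above a_4: {a_1, a_6}. Below a_5: {a_7, a_3, a_9, a_1, a_8, a_2}.
Intersection: {a_1} — 1.

1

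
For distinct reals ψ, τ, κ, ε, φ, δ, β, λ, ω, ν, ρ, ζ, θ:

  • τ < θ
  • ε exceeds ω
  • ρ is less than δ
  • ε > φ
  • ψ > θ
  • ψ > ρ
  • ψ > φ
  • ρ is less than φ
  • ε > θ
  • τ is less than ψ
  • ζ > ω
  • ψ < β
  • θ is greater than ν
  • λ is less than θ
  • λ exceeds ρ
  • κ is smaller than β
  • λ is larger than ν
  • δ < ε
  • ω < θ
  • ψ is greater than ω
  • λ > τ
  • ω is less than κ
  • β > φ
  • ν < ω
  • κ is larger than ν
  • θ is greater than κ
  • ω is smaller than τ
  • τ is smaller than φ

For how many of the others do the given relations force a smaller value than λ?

4

From λ the given relations immediately reach ν, ρ, τ.
From those, ω — 4 in total.
Nothing else is reachable below λ; 4 in all.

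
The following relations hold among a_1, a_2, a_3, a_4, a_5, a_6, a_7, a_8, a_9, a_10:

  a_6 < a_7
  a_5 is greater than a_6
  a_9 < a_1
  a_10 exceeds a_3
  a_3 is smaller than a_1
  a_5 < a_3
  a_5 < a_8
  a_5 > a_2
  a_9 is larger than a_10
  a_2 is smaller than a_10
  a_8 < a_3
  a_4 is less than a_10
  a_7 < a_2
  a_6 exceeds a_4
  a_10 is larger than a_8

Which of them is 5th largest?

The consecutive relations fix a unique order: a_4 < a_6 < a_7 < a_2 < a_5 < a_8 < a_3 < a_10 < a_9 < a_1.
Counting 5 from the largest end gives a_8.

a_8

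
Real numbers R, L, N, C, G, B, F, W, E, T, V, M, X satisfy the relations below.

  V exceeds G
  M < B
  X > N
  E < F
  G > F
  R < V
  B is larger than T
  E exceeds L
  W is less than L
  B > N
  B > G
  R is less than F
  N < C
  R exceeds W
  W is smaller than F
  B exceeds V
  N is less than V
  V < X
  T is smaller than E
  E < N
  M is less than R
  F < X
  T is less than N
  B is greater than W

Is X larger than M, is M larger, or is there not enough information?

X

M < R < F < G < V < X, by transitivity through R, F, G, V.
So X is larger.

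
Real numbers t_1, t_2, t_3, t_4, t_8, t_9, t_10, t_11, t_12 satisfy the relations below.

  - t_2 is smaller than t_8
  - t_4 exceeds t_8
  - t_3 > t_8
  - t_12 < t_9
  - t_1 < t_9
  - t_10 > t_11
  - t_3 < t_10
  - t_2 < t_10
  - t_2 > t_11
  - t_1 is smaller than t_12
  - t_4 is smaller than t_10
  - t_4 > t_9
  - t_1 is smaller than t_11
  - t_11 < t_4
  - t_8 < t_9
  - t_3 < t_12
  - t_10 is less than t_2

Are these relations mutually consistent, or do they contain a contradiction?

inconsistent

Chaining the given relations yields t_2 < t_8 < t_3 < t_12 < t_9 < t_4 < t_10, so t_2 < t_10. But one relation states t_10 < t_2. These cannot both hold.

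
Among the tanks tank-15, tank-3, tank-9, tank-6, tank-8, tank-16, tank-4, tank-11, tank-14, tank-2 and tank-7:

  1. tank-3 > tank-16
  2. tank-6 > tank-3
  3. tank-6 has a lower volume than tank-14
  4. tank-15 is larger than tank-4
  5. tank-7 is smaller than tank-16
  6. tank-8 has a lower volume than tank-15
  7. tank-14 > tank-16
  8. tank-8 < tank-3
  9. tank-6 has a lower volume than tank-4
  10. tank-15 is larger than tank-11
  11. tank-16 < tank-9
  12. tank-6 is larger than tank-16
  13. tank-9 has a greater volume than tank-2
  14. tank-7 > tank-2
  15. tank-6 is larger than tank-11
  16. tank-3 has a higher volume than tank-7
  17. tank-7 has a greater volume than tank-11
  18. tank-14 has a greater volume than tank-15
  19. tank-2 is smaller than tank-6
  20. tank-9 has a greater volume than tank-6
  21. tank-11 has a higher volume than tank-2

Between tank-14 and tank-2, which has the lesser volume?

Following the relations from tank-2: tank-2 < tank-11 < tank-7 < tank-16 < tank-3 < tank-6 < tank-4 < tank-15 < tank-14.
So tank-2 < tank-14; tank-2 is the smaller of the two.

tank-2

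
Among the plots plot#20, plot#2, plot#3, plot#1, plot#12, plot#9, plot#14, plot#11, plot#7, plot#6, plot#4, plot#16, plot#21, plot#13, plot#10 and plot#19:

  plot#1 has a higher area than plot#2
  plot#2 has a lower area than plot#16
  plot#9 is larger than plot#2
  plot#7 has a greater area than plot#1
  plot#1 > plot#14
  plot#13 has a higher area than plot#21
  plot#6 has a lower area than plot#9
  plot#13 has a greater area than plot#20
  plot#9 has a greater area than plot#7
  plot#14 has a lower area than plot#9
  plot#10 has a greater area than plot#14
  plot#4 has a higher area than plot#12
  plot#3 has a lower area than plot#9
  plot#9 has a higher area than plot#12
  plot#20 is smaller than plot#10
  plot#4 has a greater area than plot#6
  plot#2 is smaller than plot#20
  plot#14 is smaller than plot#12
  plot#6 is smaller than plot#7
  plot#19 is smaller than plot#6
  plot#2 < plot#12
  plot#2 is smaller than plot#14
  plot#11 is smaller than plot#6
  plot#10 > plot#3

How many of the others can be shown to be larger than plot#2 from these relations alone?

The elements the relations force above plot#2 are plot#14, plot#12, plot#1, plot#4, plot#20, plot#7, plot#16, plot#10, plot#9, plot#13 — no chain reaches any other.
That is 10.

10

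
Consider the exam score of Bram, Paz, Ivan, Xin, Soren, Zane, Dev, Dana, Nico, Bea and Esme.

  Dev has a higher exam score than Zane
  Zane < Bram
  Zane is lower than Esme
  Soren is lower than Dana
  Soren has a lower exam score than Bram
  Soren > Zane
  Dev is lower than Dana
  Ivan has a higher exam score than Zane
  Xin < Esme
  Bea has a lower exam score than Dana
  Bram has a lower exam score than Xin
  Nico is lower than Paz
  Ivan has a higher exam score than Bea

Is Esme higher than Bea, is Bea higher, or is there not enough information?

undetermined

Following every chain through Bea: above Bea we get Dana, Ivan.
Esme is not reached, and no chain runs the other way from Esme to Bea.
So the given relations leave the order of Bea and Esme undetermined.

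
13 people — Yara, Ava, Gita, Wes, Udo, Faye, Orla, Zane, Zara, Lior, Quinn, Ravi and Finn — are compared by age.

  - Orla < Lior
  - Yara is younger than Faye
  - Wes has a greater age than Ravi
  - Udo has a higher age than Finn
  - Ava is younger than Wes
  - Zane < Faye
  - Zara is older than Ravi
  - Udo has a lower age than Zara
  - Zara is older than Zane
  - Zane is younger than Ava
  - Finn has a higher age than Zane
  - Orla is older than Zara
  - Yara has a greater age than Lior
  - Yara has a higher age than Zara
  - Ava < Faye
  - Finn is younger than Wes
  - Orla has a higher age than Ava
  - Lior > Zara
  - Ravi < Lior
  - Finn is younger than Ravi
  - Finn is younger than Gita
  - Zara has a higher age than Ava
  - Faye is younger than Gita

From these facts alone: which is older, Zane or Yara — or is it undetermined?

Zane < Ava and Ava < Orla give Zane < Orla.
Then Orla < Lior extends the chain to Lior.
Then Lior < Yara extends the chain to Yara.
So Yara is older.

Yara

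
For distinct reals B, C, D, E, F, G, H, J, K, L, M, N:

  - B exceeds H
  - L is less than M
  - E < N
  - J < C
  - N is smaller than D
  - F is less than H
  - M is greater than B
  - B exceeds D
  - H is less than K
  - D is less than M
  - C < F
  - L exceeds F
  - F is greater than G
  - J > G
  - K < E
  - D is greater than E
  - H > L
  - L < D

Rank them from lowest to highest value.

G < J < C < F < L < H < K < E < N < D < B < M

Each adjacent pair is fixed by a given relation: G < J; J < C; C < F; F < L; L < H; H < K; K < E; E < N; N < D; D < B; B < M. Chaining them end to end gives the full order.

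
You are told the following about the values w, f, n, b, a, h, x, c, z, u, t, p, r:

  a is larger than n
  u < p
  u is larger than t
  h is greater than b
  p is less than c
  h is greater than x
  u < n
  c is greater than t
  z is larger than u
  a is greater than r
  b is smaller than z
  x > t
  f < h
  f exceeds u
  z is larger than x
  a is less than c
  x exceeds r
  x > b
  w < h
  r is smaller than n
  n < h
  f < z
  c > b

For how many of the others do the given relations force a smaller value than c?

7

The elements the relations force below c are b, t, u, r, n, a, p — no chain reaches any other.
That is 7.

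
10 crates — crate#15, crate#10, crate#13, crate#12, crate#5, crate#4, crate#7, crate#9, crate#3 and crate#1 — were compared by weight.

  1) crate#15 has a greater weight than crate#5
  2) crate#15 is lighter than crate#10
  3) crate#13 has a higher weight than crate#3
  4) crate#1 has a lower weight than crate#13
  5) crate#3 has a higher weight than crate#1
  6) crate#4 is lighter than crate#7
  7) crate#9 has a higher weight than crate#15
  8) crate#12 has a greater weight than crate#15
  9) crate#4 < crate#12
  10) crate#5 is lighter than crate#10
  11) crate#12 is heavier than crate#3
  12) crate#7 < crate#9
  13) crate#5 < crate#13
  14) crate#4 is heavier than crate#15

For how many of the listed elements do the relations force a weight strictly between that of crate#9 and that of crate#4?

1

The relations place crate#4 below crate#9. An element lies strictly between them when it is forced above crate#4 and also forced below crate#9.
Above crate#4: {crate#7, crate#12}. Below crate#9: {crate#5, crate#15, crate#7}.
Intersection: {crate#7} — 1.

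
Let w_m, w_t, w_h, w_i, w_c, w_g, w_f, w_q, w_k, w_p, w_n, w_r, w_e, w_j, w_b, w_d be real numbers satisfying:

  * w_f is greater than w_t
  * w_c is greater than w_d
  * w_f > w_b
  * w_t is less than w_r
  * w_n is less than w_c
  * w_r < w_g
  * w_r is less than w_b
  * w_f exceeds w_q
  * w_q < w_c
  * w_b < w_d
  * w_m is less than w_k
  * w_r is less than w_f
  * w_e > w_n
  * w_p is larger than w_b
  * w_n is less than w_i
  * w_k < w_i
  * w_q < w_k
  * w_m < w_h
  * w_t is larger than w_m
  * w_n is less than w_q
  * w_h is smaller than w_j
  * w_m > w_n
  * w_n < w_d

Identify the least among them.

Chaining upward from w_n: directly above it, w_m, w_q, w_e, w_d, w_c, w_i; then w_t, w_h, w_k, w_f; then w_r, w_j; then w_g, w_b; then w_p.
That covers every other element, and nothing is given below w_n, so w_n is the least.

w_n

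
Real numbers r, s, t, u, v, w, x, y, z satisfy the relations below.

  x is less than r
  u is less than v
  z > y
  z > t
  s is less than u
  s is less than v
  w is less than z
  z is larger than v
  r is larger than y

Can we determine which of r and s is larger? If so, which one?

Following every chain through s: above s we get u, v, z.
r is not reached, and no chain runs the other way from r to s.
So the given relations leave the order of s and r undetermined.

undetermined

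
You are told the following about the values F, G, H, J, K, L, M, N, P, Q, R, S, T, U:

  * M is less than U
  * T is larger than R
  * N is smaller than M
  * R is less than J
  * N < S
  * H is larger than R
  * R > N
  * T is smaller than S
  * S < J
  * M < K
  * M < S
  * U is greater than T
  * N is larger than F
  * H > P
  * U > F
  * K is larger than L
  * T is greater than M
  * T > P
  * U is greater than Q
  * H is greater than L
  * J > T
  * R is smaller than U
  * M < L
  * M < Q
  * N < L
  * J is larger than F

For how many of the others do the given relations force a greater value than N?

Directly above N: R, M, L, S.
One step further: T, K, Q, U, J, H (10 so far).
Nothing else is reachable above N; 10 in all.

10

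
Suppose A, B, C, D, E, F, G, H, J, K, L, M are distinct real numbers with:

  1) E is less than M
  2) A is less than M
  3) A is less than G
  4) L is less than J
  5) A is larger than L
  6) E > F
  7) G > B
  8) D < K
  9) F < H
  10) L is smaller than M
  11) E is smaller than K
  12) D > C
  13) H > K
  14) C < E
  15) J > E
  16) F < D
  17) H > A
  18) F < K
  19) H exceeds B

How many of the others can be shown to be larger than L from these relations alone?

5

Directly above L: A, M, J.
One step further: G, H (5 so far).
Nothing else is reachable above L; 5 in all.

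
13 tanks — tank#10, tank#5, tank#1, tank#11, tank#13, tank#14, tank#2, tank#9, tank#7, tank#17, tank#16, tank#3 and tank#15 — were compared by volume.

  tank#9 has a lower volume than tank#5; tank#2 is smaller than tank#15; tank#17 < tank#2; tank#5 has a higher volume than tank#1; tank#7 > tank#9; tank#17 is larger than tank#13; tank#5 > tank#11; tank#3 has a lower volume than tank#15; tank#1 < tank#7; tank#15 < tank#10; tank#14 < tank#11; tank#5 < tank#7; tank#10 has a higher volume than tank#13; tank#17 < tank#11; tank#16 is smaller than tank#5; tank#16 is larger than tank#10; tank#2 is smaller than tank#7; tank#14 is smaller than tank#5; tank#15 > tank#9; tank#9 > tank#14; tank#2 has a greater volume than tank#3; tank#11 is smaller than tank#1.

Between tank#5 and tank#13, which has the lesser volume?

tank#13

tank#13 < tank#17 and tank#17 < tank#2 give tank#13 < tank#2.
With tank#2 < tank#15: tank#13 < tank#17 < tank#2 < tank#15.
With tank#15 < tank#10: tank#13 < tank#17 < tank#2 < tank#15 < tank#10.
With tank#10 < tank#16: tank#13 < tank#17 < tank#2 < tank#15 < tank#10 < tank#16.
Then tank#16 < tank#5 extends the chain to tank#5.
So tank#13 < tank#5; tank#13 is the smaller of the two.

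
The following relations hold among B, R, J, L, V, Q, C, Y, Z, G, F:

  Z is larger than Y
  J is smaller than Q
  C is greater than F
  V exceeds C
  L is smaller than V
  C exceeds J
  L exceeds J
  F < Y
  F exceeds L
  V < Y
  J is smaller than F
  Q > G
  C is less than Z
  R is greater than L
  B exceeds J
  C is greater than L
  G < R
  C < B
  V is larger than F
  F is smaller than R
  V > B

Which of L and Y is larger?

L < F and F < C give L < C.
Then C < B extends the chain to B.
Then B < V extends the chain to V.
Then V < Y extends the chain to Y.
So L < Y; Y is the larger of the two.

Y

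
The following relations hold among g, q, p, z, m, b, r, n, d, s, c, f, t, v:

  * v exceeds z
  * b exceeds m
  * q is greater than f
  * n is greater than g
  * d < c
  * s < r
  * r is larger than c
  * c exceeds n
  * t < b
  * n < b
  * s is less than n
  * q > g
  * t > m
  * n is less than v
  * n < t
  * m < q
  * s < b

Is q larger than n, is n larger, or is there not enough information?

undetermined

Following every chain through n: above n we get t, v, c, b, r; below n we get g, s.
q is not reached, and no chain runs the other way from q to n.
So the given relations leave the order of n and q undetermined.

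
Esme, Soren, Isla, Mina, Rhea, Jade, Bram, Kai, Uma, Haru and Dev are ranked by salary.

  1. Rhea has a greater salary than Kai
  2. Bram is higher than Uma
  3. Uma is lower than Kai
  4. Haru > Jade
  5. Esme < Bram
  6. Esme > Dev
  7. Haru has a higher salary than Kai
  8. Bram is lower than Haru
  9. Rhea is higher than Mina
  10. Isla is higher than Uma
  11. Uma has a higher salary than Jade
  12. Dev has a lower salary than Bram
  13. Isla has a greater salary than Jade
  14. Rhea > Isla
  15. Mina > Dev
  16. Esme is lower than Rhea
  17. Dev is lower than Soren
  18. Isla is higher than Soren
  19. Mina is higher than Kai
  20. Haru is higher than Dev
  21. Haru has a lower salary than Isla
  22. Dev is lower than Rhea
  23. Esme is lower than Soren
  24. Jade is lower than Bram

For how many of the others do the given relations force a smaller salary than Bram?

4

The elements the relations force below Bram are Jade, Dev, Uma, Esme — no chain reaches any other.
That is 4.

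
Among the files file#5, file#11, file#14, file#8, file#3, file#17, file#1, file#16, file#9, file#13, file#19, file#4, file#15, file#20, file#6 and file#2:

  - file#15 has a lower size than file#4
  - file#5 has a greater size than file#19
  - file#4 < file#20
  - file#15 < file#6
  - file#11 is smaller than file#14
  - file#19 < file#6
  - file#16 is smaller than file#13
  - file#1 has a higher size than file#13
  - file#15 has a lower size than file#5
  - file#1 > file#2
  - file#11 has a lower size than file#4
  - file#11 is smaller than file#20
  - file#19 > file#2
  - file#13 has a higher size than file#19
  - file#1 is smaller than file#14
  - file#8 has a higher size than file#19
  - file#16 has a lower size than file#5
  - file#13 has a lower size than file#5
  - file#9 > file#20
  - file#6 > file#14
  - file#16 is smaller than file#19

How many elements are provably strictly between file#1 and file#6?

1

Chaining upward from file#1 reaches: file#14.
Chaining downward from file#6 reaches: file#16, file#15, file#2, file#19, file#11, file#13, file#14.
Strictly between file#1 and file#6 are those in both lists: file#14 — 1 element.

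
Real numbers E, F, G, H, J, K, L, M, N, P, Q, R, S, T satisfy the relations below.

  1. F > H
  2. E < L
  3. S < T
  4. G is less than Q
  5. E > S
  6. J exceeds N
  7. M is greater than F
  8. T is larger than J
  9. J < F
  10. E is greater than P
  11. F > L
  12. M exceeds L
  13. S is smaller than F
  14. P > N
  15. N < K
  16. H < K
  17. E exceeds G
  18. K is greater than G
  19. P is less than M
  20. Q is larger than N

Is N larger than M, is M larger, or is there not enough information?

M

N < P and P < E give N < E.
Then E < L extends the chain to L.
Then L < F extends the chain to F.
Then F < M extends the chain to M.
So M is larger.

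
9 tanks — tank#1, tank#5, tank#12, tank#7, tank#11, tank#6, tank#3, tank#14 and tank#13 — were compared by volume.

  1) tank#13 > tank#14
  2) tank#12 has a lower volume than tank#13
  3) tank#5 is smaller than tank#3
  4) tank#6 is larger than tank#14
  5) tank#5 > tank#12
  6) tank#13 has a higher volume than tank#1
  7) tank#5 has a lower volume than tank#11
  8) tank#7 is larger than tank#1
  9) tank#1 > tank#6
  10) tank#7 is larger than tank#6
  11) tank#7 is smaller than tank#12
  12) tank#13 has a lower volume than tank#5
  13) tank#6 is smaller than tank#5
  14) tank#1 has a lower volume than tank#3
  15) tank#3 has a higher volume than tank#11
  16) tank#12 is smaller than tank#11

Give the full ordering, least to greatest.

The consecutive links are each given: tank#14 < tank#6; tank#6 < tank#1; tank#1 < tank#7; tank#7 < tank#12; tank#12 < tank#13; tank#13 < tank#5; tank#5 < tank#11; tank#11 < tank#3.

tank#14 < tank#6 < tank#1 < tank#7 < tank#12 < tank#13 < tank#5 < tank#11 < tank#3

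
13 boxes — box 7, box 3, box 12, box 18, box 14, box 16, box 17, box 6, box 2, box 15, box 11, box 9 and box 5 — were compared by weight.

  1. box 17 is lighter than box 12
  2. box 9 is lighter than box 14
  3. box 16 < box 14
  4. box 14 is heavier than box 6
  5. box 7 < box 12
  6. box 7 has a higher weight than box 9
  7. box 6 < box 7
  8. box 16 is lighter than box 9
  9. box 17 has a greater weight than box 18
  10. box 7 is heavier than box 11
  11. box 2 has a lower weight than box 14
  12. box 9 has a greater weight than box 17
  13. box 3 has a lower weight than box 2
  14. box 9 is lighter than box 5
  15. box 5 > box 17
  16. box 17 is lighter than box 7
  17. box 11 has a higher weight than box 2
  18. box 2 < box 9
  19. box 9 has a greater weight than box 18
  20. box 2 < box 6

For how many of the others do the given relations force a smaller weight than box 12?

The elements the relations force below box 12 are box 3, box 18, box 2, box 6, box 11, box 16, box 17, box 9, box 7 — no chain reaches any other.
That is 9.

9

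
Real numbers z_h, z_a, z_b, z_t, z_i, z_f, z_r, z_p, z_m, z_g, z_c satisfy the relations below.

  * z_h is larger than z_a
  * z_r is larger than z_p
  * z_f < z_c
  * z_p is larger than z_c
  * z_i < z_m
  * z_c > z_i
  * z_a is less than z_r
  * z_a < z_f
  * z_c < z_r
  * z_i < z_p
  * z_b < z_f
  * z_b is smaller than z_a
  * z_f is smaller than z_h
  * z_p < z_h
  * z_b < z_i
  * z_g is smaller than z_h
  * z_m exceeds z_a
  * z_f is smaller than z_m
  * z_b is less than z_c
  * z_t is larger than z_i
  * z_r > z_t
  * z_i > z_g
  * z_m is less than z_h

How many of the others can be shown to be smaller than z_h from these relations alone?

From z_h the given relations immediately reach z_g, z_a, z_f, z_m, z_p.
From those, z_b, z_i, z_c — 8 in total.
No other element is forced below z_h by the given relations, so the count is 8.

8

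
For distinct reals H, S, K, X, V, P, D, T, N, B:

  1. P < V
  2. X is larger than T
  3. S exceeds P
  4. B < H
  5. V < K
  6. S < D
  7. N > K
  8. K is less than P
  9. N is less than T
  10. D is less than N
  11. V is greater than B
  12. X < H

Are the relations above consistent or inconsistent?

inconsistent

We have P < V stated directly, yet also V < K < P by chaining the others — so V < P. Contradiction.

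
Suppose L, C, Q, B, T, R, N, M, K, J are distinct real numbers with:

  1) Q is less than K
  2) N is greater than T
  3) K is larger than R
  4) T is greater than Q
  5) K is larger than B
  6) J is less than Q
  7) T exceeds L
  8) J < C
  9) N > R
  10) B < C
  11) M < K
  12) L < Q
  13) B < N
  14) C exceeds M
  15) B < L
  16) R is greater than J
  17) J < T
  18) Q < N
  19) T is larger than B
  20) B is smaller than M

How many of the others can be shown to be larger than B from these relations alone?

Directly above B: L, M, K, C, T, N.
One step further: Q (7 so far).
No other element is forced above B by the given relations, so the count is 7.

7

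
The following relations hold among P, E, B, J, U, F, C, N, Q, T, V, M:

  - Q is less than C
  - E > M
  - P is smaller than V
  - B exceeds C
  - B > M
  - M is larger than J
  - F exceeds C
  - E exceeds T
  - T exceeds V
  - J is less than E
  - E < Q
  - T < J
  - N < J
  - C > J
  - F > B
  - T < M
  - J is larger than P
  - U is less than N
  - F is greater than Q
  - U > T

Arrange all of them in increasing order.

P < V < T < U < N < J < M < E < Q < C < B < F

Nothing is placed below P, so it is least; from there P < V; V < T; T < U; U < N; N < J; J < M; M < E; E < Q; Q < C; C < B; B < F, each given directly.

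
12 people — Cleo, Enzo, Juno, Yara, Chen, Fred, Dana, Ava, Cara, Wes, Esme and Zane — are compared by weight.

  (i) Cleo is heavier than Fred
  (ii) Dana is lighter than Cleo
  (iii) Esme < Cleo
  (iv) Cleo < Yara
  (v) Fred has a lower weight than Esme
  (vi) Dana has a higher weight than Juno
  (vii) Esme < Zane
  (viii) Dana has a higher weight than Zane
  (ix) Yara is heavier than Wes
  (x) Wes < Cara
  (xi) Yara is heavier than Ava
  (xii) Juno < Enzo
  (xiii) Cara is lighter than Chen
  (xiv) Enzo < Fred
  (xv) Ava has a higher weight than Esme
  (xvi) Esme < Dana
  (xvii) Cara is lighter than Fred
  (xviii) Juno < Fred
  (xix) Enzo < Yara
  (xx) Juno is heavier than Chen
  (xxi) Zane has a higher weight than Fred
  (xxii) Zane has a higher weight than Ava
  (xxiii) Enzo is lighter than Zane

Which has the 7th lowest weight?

Piecing the relations together gives one ordering: Wes < Cara < Chen < Juno < Enzo < Fred < Esme < Ava < Zane < Dana < Cleo < Yara.
The 7th smallest is Esme.

Esme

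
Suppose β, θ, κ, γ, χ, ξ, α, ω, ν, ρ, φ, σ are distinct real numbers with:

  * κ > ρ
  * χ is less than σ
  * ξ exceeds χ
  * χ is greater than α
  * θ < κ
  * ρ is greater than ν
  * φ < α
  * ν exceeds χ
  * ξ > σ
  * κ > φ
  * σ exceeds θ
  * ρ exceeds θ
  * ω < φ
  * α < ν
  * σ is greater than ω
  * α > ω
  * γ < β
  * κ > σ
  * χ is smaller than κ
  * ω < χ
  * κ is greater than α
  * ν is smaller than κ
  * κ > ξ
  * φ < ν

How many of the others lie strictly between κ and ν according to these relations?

1

Chaining upward from ν reaches: ρ.
Chaining downward from κ reaches: ω, φ, α, χ, θ, ρ, σ, ξ.
Strictly between ν and κ are those in both lists: ρ — 1 element.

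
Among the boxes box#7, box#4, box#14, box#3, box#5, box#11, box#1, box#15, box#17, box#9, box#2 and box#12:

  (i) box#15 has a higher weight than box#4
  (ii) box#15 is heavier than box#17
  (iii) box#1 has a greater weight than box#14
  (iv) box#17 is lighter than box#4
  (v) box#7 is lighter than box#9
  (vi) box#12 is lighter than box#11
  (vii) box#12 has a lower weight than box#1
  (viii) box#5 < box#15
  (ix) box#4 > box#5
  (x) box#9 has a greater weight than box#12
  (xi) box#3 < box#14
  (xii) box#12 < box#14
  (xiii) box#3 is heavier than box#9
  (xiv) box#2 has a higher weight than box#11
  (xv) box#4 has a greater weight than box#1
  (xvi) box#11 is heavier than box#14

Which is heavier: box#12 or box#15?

box#15

Link the given pairs in sequence: box#12 < box#9; box#9 < box#3; box#3 < box#14; box#14 < box#1; box#1 < box#4; box#4 < box#15.
Chaining these gives box#12 < box#9 < box#3 < box#14 < box#1 < box#4 < box#15.
So box#12 < box#15; box#15 is the heavier of the two.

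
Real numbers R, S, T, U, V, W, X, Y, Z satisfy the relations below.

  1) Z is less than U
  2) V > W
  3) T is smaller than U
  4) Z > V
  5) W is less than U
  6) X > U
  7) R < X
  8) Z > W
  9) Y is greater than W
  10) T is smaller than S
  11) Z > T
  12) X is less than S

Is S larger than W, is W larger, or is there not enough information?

S

The relevant relations are W < V; V < Z; Z < U; U < X; X < S.
Together: W < V < Z < U < X < S.
So S is larger.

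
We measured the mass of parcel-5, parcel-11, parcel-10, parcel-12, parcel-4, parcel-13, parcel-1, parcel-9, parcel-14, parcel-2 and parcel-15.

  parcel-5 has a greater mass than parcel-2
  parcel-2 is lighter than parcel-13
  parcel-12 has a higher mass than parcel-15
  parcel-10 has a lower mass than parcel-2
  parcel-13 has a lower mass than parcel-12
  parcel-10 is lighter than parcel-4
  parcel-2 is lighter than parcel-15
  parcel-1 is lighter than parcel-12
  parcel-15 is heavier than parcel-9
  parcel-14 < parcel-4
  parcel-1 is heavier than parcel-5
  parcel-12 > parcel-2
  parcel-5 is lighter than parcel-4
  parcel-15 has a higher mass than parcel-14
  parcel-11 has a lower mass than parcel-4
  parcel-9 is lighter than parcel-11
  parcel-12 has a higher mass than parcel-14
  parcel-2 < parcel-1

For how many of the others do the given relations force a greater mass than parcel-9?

4

The elements the relations force above parcel-9 are parcel-15, parcel-11, parcel-4, parcel-12 — no chain reaches any other.
That is 4.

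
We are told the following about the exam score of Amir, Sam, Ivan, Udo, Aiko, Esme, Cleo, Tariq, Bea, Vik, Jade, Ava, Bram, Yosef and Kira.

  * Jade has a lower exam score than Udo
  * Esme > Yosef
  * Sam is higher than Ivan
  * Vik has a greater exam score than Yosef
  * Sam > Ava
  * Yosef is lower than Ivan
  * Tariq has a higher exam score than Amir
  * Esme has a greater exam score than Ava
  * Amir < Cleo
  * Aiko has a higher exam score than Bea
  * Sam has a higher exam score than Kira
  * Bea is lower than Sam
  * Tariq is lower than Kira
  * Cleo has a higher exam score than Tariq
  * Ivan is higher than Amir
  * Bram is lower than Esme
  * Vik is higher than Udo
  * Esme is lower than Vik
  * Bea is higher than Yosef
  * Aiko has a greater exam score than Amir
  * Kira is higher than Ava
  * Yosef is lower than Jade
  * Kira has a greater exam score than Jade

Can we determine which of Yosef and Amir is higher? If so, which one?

undetermined

Following every chain through Yosef: above Yosef we get Bea, Jade, Esme, Udo, Ivan, Kira, Sam, Aiko, Vik.
Amir is not reached, and no chain runs the other way from Amir to Yosef.
So the given relations leave the order of Yosef and Amir undetermined.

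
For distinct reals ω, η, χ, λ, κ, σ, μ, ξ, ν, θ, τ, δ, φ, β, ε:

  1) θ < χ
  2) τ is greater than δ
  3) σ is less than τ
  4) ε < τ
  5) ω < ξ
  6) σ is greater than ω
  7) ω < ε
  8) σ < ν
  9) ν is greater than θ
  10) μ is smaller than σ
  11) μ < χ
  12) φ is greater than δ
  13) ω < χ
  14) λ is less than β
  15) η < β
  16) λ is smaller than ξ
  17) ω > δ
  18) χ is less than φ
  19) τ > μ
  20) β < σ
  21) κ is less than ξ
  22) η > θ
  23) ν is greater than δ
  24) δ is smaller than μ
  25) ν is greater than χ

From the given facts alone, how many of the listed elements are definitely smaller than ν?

The elements the relations force below ν are θ, λ, δ, ω, η, μ, χ, β, σ — no chain reaches any other.
That is 9.

9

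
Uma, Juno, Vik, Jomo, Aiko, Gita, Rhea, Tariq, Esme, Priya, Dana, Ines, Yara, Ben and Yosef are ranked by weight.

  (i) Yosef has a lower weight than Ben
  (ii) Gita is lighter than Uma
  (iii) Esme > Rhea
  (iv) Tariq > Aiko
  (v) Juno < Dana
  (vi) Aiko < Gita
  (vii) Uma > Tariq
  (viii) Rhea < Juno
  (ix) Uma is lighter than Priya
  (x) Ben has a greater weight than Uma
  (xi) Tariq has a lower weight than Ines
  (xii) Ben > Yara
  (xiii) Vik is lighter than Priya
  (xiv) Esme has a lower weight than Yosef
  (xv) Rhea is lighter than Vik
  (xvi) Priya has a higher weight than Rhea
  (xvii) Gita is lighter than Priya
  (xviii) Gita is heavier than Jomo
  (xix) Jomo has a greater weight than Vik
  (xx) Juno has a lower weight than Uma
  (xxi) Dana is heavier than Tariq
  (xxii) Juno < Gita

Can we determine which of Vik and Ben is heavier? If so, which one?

Vik < Jomo and Jomo < Gita give Vik < Gita.
Then Gita < Uma extends the chain to Uma.
With Uma < Ben: Vik < Jomo < Gita < Uma < Ben.
So Ben is heavier.

Ben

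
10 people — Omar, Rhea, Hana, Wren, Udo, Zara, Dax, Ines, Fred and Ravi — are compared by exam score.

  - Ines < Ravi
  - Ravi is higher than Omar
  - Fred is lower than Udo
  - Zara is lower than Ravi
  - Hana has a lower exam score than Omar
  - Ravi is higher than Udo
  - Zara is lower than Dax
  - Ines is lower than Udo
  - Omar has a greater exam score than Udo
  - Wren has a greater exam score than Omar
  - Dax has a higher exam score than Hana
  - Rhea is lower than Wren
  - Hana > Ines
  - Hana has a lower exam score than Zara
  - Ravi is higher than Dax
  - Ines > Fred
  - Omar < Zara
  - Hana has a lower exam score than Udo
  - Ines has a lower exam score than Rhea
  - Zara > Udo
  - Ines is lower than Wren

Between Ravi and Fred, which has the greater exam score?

Fred < Ines < Hana < Udo < Omar < Zara < Dax < Ravi, by transitivity through Ines, Hana, Udo, Omar, Zara, Dax.
So Fred < Ravi; Ravi is the higher of the two.

Ravi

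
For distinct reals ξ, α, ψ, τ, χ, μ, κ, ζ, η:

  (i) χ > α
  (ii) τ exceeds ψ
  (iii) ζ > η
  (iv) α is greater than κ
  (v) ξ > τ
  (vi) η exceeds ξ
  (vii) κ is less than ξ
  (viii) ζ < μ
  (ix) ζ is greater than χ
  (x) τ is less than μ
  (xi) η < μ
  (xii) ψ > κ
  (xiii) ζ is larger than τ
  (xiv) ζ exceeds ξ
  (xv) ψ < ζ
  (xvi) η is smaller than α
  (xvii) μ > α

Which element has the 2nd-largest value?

Chaining the given pairs: κ < ψ < τ < ξ < η < α < χ < ζ < μ.
Counting 2 from the largest end gives ζ.

ζ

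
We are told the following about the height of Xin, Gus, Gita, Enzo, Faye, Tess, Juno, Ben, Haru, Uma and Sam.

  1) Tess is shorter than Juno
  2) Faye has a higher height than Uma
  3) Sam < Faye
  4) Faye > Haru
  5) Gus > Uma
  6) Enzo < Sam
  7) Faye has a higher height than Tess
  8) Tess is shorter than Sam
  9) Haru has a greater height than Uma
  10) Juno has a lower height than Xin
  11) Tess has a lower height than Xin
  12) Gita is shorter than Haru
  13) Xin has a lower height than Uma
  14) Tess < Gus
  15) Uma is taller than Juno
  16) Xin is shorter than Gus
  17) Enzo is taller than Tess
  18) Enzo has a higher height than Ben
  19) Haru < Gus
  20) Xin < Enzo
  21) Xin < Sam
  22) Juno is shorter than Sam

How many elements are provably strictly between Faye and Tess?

6

The relations place Tess below Faye. An element lies strictly between them when it is forced above Tess and also forced below Faye.
Above Tess: {Juno, Xin, Enzo, Sam, Uma, Haru, Gus}. Below Faye: {Juno, Ben, Xin, Gita, Enzo, Sam, Uma, Haru}.
Intersection: {Juno, Xin, Enzo, Sam, Uma, Haru} — 6.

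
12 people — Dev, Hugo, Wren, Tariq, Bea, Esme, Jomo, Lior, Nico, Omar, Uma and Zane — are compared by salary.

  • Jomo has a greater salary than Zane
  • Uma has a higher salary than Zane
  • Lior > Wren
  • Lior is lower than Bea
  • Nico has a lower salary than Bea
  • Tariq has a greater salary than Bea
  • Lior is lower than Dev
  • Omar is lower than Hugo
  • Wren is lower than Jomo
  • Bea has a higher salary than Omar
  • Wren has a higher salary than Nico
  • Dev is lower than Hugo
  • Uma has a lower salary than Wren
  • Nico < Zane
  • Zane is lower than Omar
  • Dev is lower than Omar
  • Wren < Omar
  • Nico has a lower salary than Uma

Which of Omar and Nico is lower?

Nico

The relevant relations are Nico < Zane; Zane < Uma; Uma < Wren; Wren < Lior; Lior < Dev; Dev < Omar.
Chaining these gives Nico < Zane < Uma < Wren < Lior < Dev < Omar.
So Nico < Omar; Nico is the lower of the two.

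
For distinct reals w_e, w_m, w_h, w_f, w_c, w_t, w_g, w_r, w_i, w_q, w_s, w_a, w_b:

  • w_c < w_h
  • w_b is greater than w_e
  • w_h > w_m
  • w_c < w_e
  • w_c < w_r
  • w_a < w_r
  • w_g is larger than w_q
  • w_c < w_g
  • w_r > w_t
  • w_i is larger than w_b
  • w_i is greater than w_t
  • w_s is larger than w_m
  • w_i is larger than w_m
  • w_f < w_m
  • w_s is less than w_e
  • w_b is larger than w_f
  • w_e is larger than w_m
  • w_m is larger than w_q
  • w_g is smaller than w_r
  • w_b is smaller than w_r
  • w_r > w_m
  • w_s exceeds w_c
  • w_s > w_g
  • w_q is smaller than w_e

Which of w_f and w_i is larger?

Following the relations from w_f: w_f < w_m < w_s < w_e < w_b < w_i.
So w_f < w_i; w_i is the larger of the two.

w_i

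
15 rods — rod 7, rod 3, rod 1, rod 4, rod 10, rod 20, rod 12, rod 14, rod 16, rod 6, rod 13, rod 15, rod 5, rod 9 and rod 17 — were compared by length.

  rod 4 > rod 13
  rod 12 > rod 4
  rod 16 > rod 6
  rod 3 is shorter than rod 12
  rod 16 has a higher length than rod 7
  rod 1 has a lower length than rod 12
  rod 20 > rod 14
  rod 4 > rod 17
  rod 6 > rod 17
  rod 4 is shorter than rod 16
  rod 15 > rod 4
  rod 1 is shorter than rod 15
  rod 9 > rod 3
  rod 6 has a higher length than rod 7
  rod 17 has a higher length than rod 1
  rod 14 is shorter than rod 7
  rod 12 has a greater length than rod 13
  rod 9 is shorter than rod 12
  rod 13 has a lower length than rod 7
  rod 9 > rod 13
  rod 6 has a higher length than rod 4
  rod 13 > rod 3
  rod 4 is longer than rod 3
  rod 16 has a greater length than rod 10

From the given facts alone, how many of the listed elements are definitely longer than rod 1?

Directly above rod 1: rod 17, rod 15, rod 12.
One step further: rod 4, rod 6 (5 so far).
One step further: rod 16 (6 so far).
Nothing else is reachable above rod 1; 6 in all.

6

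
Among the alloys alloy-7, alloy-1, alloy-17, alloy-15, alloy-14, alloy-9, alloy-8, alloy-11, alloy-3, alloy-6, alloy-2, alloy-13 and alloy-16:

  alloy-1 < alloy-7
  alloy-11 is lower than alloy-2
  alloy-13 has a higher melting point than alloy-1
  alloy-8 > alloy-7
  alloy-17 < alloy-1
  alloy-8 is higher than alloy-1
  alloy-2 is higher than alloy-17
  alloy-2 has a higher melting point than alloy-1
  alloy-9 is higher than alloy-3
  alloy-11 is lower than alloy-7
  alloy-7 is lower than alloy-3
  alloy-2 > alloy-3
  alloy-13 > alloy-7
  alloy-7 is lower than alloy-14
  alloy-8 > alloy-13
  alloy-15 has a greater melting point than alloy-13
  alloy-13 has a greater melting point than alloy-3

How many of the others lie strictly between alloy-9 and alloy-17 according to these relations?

The relations place alloy-17 below alloy-9. An element lies strictly between them when it is forced above alloy-17 and also forced below alloy-9.
Above alloy-17: {alloy-1, alloy-7, alloy-3, alloy-13, alloy-14, alloy-2, alloy-15, alloy-8}. Below alloy-9: {alloy-1, alloy-11, alloy-7, alloy-3}.
Intersection: {alloy-1, alloy-7, alloy-3} — 3.

3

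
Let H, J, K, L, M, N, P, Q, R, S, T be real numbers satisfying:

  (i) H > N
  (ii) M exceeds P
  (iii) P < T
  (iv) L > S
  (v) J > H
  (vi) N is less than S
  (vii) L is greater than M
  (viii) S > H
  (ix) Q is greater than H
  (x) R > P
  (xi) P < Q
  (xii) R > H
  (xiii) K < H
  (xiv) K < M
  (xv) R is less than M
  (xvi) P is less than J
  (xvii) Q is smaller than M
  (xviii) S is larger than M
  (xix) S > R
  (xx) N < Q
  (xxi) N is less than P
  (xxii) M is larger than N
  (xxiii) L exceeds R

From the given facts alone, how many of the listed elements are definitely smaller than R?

4

Directly below R: P, H.
One step further: K, N (4 so far).
No other element is forced below R by the given relations, so the count is 4.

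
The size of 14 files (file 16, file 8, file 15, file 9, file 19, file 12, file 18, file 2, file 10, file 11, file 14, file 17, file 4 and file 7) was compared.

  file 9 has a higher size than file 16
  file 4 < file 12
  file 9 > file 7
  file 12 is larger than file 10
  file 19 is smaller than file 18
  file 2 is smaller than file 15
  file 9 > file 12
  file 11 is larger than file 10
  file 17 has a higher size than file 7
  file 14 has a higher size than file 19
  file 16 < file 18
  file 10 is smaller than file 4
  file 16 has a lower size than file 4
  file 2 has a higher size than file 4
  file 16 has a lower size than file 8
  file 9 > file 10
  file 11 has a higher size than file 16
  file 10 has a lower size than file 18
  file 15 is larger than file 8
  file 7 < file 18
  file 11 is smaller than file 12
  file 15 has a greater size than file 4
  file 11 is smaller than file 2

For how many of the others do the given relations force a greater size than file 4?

The elements the relations force above file 4 are file 2, file 12, file 15, file 9 — no chain reaches any other.
That is 4.

4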